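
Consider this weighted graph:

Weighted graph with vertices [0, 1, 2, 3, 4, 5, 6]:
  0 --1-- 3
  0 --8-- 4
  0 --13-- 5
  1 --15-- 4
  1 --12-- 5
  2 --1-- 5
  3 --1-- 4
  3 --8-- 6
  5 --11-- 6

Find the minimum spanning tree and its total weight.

Applying Kruskal's algorithm (sort edges by weight, add if no cycle):
  Add (0,3) w=1
  Add (2,5) w=1
  Add (3,4) w=1
  Skip (0,4) w=8 (creates cycle)
  Add (3,6) w=8
  Add (5,6) w=11
  Add (1,5) w=12
  Skip (0,5) w=13 (creates cycle)
  Skip (1,4) w=15 (creates cycle)
MST weight = 34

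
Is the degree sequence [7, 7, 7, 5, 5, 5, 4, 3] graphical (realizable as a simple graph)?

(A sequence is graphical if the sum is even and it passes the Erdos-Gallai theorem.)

Sum of degrees = 43. Sum is odd, so the sequence is NOT graphical.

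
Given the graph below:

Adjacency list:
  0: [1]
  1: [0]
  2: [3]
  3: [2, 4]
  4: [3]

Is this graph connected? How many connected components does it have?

Checking connectivity: the graph has 2 connected component(s).
Components: [[0, 1], [2, 3, 4]]. The graph is NOT connected.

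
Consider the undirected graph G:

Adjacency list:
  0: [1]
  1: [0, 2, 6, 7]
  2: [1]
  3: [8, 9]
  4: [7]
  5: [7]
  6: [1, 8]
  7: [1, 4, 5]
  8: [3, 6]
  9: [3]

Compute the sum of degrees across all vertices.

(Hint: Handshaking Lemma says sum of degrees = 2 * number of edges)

Count edges: 9 edges.
By Handshaking Lemma: sum of degrees = 2 * 9 = 18.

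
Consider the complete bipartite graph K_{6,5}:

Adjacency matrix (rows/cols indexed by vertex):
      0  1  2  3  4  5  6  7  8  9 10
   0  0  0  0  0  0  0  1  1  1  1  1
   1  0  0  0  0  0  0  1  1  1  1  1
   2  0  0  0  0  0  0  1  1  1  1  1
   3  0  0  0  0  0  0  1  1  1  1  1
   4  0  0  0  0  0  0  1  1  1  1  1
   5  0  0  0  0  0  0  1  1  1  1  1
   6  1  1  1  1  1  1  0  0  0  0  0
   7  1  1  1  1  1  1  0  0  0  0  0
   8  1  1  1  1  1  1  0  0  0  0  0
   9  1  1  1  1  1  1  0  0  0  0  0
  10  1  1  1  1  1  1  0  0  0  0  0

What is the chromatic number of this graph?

K_{6,5} is bipartite: vertices split into two independent sets of size 6 and 5.
Color one set 0, the other 1. No adjacent vertices share a color.
Chromatic number = 2.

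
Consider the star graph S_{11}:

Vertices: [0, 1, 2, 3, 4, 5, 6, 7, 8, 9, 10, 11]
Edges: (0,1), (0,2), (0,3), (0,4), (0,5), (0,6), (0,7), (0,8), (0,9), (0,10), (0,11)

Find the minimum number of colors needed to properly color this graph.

S_{11} has one hub adjacent to 11 leaves; leaves are pairwise non-adjacent.
Color the hub 0 and every leaf 1.
Chromatic number = 2.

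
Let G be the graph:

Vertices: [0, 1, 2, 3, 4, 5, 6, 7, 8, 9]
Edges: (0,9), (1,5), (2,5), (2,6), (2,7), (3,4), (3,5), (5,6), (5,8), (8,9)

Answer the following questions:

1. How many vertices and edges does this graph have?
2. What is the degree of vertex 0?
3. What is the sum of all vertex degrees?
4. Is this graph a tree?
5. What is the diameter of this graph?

Count: 10 vertices, 10 edges.
Vertex 0 has neighbors [9], degree = 1.
Handshaking lemma: 2 * 10 = 20.
A tree on 10 vertices has 9 edges. This graph has 10 edges (1 extra). Not a tree.
Diameter (longest shortest path) = 5.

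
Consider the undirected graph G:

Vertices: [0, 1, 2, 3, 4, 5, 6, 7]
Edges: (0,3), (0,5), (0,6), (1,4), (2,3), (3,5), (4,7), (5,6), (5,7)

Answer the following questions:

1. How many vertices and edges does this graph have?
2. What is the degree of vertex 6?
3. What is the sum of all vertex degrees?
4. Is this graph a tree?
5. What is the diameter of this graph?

Count: 8 vertices, 9 edges.
Vertex 6 has neighbors [0, 5], degree = 2.
Handshaking lemma: 2 * 9 = 18.
A tree on 8 vertices has 7 edges. This graph has 9 edges (2 extra). Not a tree.
Diameter (longest shortest path) = 5.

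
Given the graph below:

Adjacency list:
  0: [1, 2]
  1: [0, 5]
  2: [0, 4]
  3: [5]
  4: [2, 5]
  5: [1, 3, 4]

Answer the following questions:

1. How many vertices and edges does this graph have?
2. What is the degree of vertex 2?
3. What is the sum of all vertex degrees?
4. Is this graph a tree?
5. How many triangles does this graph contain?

Count: 6 vertices, 6 edges.
Vertex 2 has neighbors [0, 4], degree = 2.
Handshaking lemma: 2 * 6 = 12.
A tree on 6 vertices has 5 edges. This graph has 6 edges (1 extra). Not a tree.
Number of triangles = 0.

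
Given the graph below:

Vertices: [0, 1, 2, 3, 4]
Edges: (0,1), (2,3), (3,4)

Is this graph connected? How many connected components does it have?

Checking connectivity: the graph has 2 connected component(s).
Components: [[0, 1], [2, 3, 4]]. The graph is NOT connected.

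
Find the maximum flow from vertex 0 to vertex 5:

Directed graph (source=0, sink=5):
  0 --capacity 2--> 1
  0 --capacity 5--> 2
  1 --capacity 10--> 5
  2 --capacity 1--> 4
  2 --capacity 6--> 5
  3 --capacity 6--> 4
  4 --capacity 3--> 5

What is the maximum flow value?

Computing max flow:
  Flow on (0->1): 2/2
  Flow on (0->2): 5/5
  Flow on (1->5): 2/10
  Flow on (2->5): 5/6
Maximum flow = 7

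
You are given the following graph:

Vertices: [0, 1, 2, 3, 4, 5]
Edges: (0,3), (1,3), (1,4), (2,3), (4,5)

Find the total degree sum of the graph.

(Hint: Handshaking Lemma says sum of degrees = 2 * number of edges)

Count edges: 5 edges.
By Handshaking Lemma: sum of degrees = 2 * 5 = 10.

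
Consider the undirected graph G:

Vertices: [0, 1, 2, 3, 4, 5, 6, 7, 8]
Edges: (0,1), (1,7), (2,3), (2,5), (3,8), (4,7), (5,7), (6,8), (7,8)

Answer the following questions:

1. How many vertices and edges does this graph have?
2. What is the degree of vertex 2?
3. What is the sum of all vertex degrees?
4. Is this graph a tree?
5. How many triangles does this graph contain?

Count: 9 vertices, 9 edges.
Vertex 2 has neighbors [3, 5], degree = 2.
Handshaking lemma: 2 * 9 = 18.
A tree on 9 vertices has 8 edges. This graph has 9 edges (1 extra). Not a tree.
Number of triangles = 0.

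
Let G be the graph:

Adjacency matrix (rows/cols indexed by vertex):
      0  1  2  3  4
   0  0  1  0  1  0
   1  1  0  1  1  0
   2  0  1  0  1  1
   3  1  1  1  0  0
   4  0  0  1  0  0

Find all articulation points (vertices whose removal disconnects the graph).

An articulation point is a vertex whose removal disconnects the graph.
Articulation points: [2]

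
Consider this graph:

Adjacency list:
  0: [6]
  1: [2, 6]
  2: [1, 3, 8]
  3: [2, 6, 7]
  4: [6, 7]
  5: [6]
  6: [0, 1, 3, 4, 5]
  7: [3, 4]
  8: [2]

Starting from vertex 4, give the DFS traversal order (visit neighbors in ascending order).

DFS from vertex 4 (neighbors processed in ascending order):
Visit order: 4, 6, 0, 1, 2, 3, 7, 8, 5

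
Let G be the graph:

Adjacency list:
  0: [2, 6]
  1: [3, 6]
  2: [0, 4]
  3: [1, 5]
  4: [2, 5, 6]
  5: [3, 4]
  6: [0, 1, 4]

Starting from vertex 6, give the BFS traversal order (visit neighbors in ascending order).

BFS from vertex 6 (neighbors processed in ascending order):
Visit order: 6, 0, 1, 4, 2, 3, 5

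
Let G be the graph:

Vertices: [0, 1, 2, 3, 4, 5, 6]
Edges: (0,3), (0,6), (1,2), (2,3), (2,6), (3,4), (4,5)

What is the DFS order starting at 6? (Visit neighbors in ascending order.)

DFS from vertex 6 (neighbors processed in ascending order):
Visit order: 6, 0, 3, 2, 1, 4, 5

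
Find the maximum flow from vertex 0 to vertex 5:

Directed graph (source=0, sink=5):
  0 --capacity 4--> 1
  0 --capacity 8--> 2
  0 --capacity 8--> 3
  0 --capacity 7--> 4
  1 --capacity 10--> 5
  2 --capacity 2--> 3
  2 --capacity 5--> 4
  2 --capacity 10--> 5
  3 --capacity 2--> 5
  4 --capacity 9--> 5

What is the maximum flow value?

Computing max flow:
  Flow on (0->1): 4/4
  Flow on (0->2): 8/8
  Flow on (0->3): 2/8
  Flow on (0->4): 7/7
  Flow on (1->5): 4/10
  Flow on (2->5): 8/10
  Flow on (3->5): 2/2
  Flow on (4->5): 7/9
Maximum flow = 21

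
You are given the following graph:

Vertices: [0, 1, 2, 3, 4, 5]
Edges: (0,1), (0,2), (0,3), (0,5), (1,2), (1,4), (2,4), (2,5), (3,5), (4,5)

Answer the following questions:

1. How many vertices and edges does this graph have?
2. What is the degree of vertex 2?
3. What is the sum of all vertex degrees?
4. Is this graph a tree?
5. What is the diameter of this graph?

Count: 6 vertices, 10 edges.
Vertex 2 has neighbors [0, 1, 4, 5], degree = 4.
Handshaking lemma: 2 * 10 = 20.
A tree on 6 vertices has 5 edges. This graph has 10 edges (5 extra). Not a tree.
Diameter (longest shortest path) = 2.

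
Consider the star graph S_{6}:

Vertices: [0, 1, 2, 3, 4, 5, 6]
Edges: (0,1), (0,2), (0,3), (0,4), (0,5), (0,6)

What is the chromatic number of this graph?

S_{6} has one hub adjacent to 6 leaves; leaves are pairwise non-adjacent.
Color the hub 0 and every leaf 1.
Chromatic number = 2.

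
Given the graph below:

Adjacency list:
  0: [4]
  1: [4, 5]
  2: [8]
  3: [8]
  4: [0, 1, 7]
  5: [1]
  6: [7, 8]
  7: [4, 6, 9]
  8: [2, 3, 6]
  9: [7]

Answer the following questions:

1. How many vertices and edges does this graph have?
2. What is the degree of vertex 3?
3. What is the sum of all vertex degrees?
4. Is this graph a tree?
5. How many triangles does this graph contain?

Count: 10 vertices, 9 edges.
Vertex 3 has neighbors [8], degree = 1.
Handshaking lemma: 2 * 9 = 18.
A graph is a tree iff it is connected and has exactly n-1 edges. This graph is connected (all 10 vertices in one component) and has 10-1 = 9 edges. It is a tree.
Number of triangles = 0.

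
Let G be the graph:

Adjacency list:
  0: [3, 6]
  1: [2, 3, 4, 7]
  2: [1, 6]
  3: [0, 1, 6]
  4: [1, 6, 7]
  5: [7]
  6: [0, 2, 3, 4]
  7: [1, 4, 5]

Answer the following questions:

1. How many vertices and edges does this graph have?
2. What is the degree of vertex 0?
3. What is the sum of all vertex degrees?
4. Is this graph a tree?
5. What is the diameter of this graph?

Count: 8 vertices, 11 edges.
Vertex 0 has neighbors [3, 6], degree = 2.
Handshaking lemma: 2 * 11 = 22.
A tree on 8 vertices has 7 edges. This graph has 11 edges (4 extra). Not a tree.
Diameter (longest shortest path) = 4.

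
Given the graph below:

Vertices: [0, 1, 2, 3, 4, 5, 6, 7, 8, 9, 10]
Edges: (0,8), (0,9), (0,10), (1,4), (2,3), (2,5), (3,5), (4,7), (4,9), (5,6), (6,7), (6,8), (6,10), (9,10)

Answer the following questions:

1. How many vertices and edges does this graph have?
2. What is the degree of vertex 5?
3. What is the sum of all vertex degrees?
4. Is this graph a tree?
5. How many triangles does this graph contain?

Count: 11 vertices, 14 edges.
Vertex 5 has neighbors [2, 3, 6], degree = 3.
Handshaking lemma: 2 * 14 = 28.
A tree on 11 vertices has 10 edges. This graph has 14 edges (4 extra). Not a tree.
Number of triangles = 2.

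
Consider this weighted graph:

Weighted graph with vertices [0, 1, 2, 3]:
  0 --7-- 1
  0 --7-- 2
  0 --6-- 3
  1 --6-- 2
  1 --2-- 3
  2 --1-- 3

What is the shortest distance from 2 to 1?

Using Dijkstra's algorithm from vertex 2:
Shortest path: 2 -> 3 -> 1
Total weight: 1 + 2 = 3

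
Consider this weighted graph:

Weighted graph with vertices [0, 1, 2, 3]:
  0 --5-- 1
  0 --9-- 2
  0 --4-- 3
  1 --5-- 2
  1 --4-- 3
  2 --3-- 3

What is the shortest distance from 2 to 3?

Using Dijkstra's algorithm from vertex 2:
Shortest path: 2 -> 3
Total weight: 3 = 3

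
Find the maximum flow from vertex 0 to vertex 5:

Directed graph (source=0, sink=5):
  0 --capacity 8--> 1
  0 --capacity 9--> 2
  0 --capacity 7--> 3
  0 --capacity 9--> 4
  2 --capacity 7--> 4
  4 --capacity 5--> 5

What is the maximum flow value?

Computing max flow:
  Flow on (0->2): 5/9
  Flow on (2->4): 5/7
  Flow on (4->5): 5/5
Maximum flow = 5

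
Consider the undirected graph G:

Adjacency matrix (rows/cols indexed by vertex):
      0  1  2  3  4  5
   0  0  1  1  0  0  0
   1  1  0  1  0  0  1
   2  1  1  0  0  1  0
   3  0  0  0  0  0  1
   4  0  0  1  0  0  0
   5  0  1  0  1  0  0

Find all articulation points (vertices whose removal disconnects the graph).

An articulation point is a vertex whose removal disconnects the graph.
Articulation points: [1, 2, 5]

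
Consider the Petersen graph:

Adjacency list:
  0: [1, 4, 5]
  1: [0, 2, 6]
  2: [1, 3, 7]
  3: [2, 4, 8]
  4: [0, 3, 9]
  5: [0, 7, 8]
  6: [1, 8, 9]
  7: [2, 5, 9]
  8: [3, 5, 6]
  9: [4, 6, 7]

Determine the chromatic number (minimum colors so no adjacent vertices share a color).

The Petersen graph contains odd cycles (e.g. the outer 5-cycle), so chi >= 3.
A proper 3-coloring exists (it is a well-known 3-chromatic graph).
Chromatic number = 3.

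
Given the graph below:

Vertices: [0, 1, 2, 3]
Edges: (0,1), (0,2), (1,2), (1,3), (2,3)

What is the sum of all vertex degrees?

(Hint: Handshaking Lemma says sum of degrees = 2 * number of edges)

Count edges: 5 edges.
By Handshaking Lemma: sum of degrees = 2 * 5 = 10.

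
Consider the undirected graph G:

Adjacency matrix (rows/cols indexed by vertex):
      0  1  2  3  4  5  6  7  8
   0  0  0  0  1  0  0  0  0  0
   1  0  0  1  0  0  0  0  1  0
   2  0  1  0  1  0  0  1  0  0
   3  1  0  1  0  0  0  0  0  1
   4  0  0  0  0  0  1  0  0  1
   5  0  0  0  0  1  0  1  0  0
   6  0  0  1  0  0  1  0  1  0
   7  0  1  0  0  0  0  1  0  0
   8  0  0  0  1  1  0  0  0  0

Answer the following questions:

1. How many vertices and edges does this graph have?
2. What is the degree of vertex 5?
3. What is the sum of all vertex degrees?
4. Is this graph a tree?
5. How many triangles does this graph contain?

Count: 9 vertices, 10 edges.
Vertex 5 has neighbors [4, 6], degree = 2.
Handshaking lemma: 2 * 10 = 20.
A tree on 9 vertices has 8 edges. This graph has 10 edges (2 extra). Not a tree.
Number of triangles = 0.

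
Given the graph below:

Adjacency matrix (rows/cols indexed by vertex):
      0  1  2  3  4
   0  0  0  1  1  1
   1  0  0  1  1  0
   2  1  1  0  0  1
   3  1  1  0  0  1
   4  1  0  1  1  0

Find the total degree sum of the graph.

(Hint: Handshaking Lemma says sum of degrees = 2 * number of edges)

Count edges: 7 edges.
By Handshaking Lemma: sum of degrees = 2 * 7 = 14.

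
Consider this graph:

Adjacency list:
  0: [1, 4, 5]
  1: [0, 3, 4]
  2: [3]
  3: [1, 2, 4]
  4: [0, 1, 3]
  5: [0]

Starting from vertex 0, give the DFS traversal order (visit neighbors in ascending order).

DFS from vertex 0 (neighbors processed in ascending order):
Visit order: 0, 1, 3, 2, 4, 5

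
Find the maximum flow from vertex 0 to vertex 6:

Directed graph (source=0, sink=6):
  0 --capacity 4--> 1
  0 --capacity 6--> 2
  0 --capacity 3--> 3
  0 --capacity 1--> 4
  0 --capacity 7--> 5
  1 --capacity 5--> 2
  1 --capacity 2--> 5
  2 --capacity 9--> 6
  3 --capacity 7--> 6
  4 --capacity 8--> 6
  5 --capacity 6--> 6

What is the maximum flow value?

Computing max flow:
  Flow on (0->1): 4/4
  Flow on (0->2): 5/6
  Flow on (0->3): 3/3
  Flow on (0->4): 1/1
  Flow on (0->5): 6/7
  Flow on (1->2): 4/5
  Flow on (2->6): 9/9
  Flow on (3->6): 3/7
  Flow on (4->6): 1/8
  Flow on (5->6): 6/6
Maximum flow = 19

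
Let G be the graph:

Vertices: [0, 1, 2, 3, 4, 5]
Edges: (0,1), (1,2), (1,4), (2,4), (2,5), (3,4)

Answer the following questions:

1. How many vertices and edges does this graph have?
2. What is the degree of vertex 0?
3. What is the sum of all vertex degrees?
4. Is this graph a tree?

Count: 6 vertices, 6 edges.
Vertex 0 has neighbors [1], degree = 1.
Handshaking lemma: 2 * 6 = 12.
A tree on 6 vertices has 5 edges. This graph has 6 edges (1 extra). Not a tree.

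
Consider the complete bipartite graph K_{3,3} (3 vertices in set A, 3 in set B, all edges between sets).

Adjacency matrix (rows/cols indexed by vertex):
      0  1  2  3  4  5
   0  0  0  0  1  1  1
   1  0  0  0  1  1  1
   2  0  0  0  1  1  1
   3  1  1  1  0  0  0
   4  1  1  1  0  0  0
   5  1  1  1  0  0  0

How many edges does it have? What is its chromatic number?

K_{3,3} has 3 * 3 = 9 edges.
Bipartite graphs have chromatic number 2 (color each partition differently).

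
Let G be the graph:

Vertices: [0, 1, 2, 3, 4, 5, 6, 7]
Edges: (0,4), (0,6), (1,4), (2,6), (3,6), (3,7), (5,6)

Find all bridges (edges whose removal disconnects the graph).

A bridge is an edge whose removal increases the number of connected components.
Bridges found: (0,4), (0,6), (1,4), (2,6), (3,6), (3,7), (5,6)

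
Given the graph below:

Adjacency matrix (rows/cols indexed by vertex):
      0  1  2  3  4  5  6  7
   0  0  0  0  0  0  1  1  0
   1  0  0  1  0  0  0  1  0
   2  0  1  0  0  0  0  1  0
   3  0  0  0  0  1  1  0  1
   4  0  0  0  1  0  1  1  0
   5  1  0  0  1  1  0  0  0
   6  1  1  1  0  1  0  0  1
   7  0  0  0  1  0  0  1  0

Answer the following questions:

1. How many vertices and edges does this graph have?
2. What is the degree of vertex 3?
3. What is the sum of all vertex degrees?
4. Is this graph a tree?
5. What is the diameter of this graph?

Count: 8 vertices, 11 edges.
Vertex 3 has neighbors [4, 5, 7], degree = 3.
Handshaking lemma: 2 * 11 = 22.
A tree on 8 vertices has 7 edges. This graph has 11 edges (4 extra). Not a tree.
Diameter (longest shortest path) = 3.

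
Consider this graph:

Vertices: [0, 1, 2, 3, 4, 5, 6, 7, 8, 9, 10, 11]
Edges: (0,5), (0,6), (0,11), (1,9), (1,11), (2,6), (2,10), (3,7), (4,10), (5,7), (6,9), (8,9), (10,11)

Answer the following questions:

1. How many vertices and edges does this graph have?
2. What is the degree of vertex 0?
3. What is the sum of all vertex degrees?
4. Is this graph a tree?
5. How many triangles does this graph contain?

Count: 12 vertices, 13 edges.
Vertex 0 has neighbors [5, 6, 11], degree = 3.
Handshaking lemma: 2 * 13 = 26.
A tree on 12 vertices has 11 edges. This graph has 13 edges (2 extra). Not a tree.
Number of triangles = 0.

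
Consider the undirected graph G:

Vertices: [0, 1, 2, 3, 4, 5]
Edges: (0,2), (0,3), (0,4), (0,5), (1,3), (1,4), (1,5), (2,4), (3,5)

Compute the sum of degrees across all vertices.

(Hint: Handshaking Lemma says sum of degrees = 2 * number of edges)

Count edges: 9 edges.
By Handshaking Lemma: sum of degrees = 2 * 9 = 18.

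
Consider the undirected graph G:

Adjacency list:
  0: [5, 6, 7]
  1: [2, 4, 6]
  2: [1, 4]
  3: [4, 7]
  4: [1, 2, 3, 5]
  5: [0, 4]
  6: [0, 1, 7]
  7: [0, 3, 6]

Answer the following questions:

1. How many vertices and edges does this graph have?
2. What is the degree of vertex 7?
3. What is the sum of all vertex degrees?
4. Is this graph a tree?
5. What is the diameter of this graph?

Count: 8 vertices, 11 edges.
Vertex 7 has neighbors [0, 3, 6], degree = 3.
Handshaking lemma: 2 * 11 = 22.
A tree on 8 vertices has 7 edges. This graph has 11 edges (4 extra). Not a tree.
Diameter (longest shortest path) = 3.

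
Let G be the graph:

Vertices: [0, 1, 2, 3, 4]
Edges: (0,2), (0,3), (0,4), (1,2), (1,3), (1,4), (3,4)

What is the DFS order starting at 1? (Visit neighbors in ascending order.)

DFS from vertex 1 (neighbors processed in ascending order):
Visit order: 1, 2, 0, 3, 4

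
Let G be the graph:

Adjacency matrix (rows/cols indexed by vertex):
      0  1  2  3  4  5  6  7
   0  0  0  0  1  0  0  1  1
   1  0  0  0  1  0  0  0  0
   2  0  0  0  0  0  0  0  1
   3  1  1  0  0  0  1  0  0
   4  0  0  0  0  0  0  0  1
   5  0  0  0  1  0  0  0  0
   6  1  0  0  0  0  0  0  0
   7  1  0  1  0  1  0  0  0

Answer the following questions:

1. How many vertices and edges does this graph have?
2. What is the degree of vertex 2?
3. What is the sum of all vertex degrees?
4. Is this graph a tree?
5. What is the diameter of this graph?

Count: 8 vertices, 7 edges.
Vertex 2 has neighbors [7], degree = 1.
Handshaking lemma: 2 * 7 = 14.
A graph is a tree iff it is connected and has exactly n-1 edges. This graph is connected (all 8 vertices in one component) and has 8-1 = 7 edges. It is a tree.
Diameter (longest shortest path) = 4.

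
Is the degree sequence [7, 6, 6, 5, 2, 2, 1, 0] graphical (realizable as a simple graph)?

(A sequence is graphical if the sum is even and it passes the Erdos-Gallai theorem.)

Sum of degrees = 29. Sum is odd, so the sequence is NOT graphical.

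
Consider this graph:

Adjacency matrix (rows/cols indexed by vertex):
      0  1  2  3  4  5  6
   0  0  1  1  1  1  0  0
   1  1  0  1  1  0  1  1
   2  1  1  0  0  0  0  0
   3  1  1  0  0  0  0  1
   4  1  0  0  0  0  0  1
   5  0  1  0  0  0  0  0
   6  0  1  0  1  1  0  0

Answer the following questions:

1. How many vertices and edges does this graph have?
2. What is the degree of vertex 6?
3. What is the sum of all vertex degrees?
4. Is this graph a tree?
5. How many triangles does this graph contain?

Count: 7 vertices, 10 edges.
Vertex 6 has neighbors [1, 3, 4], degree = 3.
Handshaking lemma: 2 * 10 = 20.
A tree on 7 vertices has 6 edges. This graph has 10 edges (4 extra). Not a tree.
Number of triangles = 3.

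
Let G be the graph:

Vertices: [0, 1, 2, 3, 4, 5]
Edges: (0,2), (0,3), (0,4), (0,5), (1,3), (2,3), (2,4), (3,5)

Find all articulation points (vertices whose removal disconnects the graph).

An articulation point is a vertex whose removal disconnects the graph.
Articulation points: [3]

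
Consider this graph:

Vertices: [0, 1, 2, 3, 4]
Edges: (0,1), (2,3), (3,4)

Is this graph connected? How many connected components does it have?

Checking connectivity: the graph has 2 connected component(s).
Components: [[0, 1], [2, 3, 4]]. The graph is NOT connected.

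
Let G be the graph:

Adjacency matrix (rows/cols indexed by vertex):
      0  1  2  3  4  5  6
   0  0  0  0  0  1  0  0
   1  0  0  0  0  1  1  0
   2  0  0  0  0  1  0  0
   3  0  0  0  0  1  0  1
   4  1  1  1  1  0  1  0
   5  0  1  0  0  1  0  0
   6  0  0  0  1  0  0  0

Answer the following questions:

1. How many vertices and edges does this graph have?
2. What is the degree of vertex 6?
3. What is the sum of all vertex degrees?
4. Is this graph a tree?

Count: 7 vertices, 7 edges.
Vertex 6 has neighbors [3], degree = 1.
Handshaking lemma: 2 * 7 = 14.
A tree on 7 vertices has 6 edges. This graph has 7 edges (1 extra). Not a tree.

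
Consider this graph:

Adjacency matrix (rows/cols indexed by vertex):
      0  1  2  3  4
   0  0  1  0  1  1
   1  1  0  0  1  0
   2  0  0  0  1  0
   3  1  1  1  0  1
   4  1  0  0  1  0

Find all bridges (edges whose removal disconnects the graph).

A bridge is an edge whose removal increases the number of connected components.
Bridges found: (2,3)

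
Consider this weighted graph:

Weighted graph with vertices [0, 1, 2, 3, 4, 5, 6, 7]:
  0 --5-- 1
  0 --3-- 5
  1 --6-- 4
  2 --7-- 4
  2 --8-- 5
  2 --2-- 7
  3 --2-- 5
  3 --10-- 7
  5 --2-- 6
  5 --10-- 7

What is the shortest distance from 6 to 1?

Using Dijkstra's algorithm from vertex 6:
Shortest path: 6 -> 5 -> 0 -> 1
Total weight: 2 + 3 + 5 = 10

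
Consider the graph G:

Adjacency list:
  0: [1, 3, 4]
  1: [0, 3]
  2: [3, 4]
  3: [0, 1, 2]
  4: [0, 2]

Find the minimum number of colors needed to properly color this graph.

The graph has a maximum clique of size 3 (lower bound on chromatic number).
A valid 3-coloring: {0: 0, 1: 2, 2: 0, 3: 1, 4: 1}.
Chromatic number = 3.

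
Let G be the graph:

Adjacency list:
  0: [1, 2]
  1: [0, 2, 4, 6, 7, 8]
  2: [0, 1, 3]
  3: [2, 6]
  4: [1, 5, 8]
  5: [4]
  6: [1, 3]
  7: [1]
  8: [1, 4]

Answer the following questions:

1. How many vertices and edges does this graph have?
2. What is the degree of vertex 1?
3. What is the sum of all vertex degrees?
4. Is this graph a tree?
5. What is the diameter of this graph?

Count: 9 vertices, 11 edges.
Vertex 1 has neighbors [0, 2, 4, 6, 7, 8], degree = 6.
Handshaking lemma: 2 * 11 = 22.
A tree on 9 vertices has 8 edges. This graph has 11 edges (3 extra). Not a tree.
Diameter (longest shortest path) = 4.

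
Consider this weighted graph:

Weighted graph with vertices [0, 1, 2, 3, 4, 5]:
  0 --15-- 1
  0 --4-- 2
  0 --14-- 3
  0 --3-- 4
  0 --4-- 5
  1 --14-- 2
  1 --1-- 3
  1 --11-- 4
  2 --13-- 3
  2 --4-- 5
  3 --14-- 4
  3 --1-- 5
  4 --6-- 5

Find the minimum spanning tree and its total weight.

Applying Kruskal's algorithm (sort edges by weight, add if no cycle):
  Add (1,3) w=1
  Add (3,5) w=1
  Add (0,4) w=3
  Add (0,5) w=4
  Add (0,2) w=4
  Skip (2,5) w=4 (creates cycle)
  Skip (4,5) w=6 (creates cycle)
  Skip (1,4) w=11 (creates cycle)
  Skip (2,3) w=13 (creates cycle)
  Skip (0,3) w=14 (creates cycle)
  Skip (1,2) w=14 (creates cycle)
  Skip (3,4) w=14 (creates cycle)
  Skip (0,1) w=15 (creates cycle)
MST weight = 13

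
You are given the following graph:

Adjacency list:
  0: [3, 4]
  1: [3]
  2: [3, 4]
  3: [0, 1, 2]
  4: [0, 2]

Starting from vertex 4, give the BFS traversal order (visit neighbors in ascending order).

BFS from vertex 4 (neighbors processed in ascending order):
Visit order: 4, 0, 2, 3, 1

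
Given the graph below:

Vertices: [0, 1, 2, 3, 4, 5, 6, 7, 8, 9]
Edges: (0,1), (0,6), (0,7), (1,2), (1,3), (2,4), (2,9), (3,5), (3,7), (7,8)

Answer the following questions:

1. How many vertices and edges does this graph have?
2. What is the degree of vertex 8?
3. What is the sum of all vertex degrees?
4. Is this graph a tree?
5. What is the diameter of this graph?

Count: 10 vertices, 10 edges.
Vertex 8 has neighbors [7], degree = 1.
Handshaking lemma: 2 * 10 = 20.
A tree on 10 vertices has 9 edges. This graph has 10 edges (1 extra). Not a tree.
Diameter (longest shortest path) = 5.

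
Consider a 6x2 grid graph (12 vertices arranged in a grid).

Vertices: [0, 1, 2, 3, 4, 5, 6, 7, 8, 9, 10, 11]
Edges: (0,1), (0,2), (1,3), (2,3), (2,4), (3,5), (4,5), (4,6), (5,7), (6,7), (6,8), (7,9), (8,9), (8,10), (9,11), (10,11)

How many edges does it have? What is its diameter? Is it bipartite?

A 6x2 grid has 10 vertical edges and 6 horizontal edges.
Total edges = 10 + 6 = 16.
Diameter = (6-1) + (2-1) = 6 (corner to opposite corner).
Grid graphs are bipartite (checkerboard coloring).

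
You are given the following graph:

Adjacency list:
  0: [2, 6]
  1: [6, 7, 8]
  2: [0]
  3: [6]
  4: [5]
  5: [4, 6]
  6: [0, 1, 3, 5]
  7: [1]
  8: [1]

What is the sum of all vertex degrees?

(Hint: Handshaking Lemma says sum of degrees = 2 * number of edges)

Count edges: 8 edges.
By Handshaking Lemma: sum of degrees = 2 * 8 = 16.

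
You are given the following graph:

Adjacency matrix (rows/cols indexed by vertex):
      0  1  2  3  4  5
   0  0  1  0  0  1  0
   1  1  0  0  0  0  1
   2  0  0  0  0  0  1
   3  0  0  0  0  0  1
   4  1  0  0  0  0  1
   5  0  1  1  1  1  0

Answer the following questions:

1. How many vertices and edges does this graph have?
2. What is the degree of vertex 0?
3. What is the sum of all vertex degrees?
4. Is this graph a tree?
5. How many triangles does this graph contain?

Count: 6 vertices, 6 edges.
Vertex 0 has neighbors [1, 4], degree = 2.
Handshaking lemma: 2 * 6 = 12.
A tree on 6 vertices has 5 edges. This graph has 6 edges (1 extra). Not a tree.
Number of triangles = 0.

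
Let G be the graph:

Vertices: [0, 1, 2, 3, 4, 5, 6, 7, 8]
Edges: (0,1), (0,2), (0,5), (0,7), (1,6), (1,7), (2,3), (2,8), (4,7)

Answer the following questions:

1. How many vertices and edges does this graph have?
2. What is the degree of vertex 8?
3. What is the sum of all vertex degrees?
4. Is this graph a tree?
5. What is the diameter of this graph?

Count: 9 vertices, 9 edges.
Vertex 8 has neighbors [2], degree = 1.
Handshaking lemma: 2 * 9 = 18.
A tree on 9 vertices has 8 edges. This graph has 9 edges (1 extra). Not a tree.
Diameter (longest shortest path) = 4.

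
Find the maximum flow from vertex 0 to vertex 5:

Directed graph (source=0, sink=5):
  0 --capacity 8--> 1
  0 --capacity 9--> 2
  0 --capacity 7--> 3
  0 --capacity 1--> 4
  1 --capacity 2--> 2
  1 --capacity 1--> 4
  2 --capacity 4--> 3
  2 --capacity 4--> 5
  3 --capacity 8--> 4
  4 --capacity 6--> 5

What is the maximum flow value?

Computing max flow:
  Flow on (0->1): 2/8
  Flow on (0->2): 6/9
  Flow on (0->3): 2/7
  Flow on (1->2): 2/2
  Flow on (2->3): 4/4
  Flow on (2->5): 4/4
  Flow on (3->4): 6/8
  Flow on (4->5): 6/6
Maximum flow = 10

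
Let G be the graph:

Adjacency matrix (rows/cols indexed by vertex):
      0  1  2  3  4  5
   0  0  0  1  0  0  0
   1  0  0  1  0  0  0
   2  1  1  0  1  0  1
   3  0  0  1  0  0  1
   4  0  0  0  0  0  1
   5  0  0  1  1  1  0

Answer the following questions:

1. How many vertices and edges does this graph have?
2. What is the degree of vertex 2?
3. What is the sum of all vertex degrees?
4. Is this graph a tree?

Count: 6 vertices, 6 edges.
Vertex 2 has neighbors [0, 1, 3, 5], degree = 4.
Handshaking lemma: 2 * 6 = 12.
A tree on 6 vertices has 5 edges. This graph has 6 edges (1 extra). Not a tree.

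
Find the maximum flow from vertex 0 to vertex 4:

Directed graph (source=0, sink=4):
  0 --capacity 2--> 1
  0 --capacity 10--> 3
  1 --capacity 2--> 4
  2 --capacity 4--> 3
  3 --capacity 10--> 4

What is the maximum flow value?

Computing max flow:
  Flow on (0->1): 2/2
  Flow on (0->3): 10/10
  Flow on (1->4): 2/2
  Flow on (3->4): 10/10
Maximum flow = 12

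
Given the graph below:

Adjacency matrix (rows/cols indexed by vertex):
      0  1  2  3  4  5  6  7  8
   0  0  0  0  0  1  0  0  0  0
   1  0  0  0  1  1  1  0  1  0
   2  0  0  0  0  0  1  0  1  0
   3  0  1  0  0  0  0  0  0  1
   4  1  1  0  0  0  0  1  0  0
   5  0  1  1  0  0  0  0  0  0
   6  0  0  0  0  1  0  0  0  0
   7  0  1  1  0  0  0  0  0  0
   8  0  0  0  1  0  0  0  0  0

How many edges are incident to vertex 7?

Vertex 7 has neighbors [1, 2], so deg(7) = 2.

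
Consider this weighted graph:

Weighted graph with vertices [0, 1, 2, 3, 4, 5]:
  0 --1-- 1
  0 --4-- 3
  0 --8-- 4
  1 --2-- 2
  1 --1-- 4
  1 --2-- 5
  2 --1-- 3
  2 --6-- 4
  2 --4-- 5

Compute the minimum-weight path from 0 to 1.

Using Dijkstra's algorithm from vertex 0:
Shortest path: 0 -> 1
Total weight: 1 = 1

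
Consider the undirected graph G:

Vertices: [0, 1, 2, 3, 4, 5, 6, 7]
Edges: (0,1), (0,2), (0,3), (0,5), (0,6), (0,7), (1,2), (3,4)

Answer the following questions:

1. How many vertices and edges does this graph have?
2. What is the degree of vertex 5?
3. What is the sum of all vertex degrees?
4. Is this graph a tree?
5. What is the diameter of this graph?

Count: 8 vertices, 8 edges.
Vertex 5 has neighbors [0], degree = 1.
Handshaking lemma: 2 * 8 = 16.
A tree on 8 vertices has 7 edges. This graph has 8 edges (1 extra). Not a tree.
Diameter (longest shortest path) = 3.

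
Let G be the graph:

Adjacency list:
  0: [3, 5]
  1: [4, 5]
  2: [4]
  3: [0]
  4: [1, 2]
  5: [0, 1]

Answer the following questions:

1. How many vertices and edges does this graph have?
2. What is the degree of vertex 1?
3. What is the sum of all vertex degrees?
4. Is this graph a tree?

Count: 6 vertices, 5 edges.
Vertex 1 has neighbors [4, 5], degree = 2.
Handshaking lemma: 2 * 5 = 10.
A graph is a tree iff it is connected and has exactly n-1 edges. This graph is connected (all 6 vertices in one component) and has 6-1 = 5 edges. It is a tree.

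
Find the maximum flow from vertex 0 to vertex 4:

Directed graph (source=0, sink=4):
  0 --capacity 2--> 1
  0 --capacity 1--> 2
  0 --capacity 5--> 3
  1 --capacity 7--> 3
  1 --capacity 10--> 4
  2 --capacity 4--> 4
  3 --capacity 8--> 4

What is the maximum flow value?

Computing max flow:
  Flow on (0->1): 2/2
  Flow on (0->2): 1/1
  Flow on (0->3): 5/5
  Flow on (1->4): 2/10
  Flow on (2->4): 1/4
  Flow on (3->4): 5/8
Maximum flow = 8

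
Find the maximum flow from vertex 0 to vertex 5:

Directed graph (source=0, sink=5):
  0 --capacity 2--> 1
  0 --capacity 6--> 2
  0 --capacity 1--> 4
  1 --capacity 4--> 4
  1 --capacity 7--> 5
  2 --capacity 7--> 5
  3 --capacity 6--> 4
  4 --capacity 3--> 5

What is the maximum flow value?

Computing max flow:
  Flow on (0->1): 2/2
  Flow on (0->2): 6/6
  Flow on (0->4): 1/1
  Flow on (1->5): 2/7
  Flow on (2->5): 6/7
  Flow on (4->5): 1/3
Maximum flow = 9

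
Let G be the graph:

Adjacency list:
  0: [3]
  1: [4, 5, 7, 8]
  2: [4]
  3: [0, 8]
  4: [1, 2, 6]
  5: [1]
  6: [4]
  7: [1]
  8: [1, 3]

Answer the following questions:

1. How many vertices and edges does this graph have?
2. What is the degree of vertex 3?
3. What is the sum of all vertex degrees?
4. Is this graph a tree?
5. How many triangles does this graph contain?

Count: 9 vertices, 8 edges.
Vertex 3 has neighbors [0, 8], degree = 2.
Handshaking lemma: 2 * 8 = 16.
A graph is a tree iff it is connected and has exactly n-1 edges. This graph is connected (all 9 vertices in one component) and has 9-1 = 8 edges. It is a tree.
Number of triangles = 0.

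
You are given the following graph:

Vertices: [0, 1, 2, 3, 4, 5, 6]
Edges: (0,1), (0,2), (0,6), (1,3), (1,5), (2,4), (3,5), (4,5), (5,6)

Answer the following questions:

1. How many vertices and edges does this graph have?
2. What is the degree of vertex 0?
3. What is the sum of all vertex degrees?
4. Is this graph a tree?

Count: 7 vertices, 9 edges.
Vertex 0 has neighbors [1, 2, 6], degree = 3.
Handshaking lemma: 2 * 9 = 18.
A tree on 7 vertices has 6 edges. This graph has 9 edges (3 extra). Not a tree.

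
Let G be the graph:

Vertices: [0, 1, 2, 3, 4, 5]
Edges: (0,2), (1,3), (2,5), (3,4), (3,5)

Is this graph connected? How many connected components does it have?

Checking connectivity: the graph has 1 connected component(s).
All vertices are reachable from each other. The graph IS connected.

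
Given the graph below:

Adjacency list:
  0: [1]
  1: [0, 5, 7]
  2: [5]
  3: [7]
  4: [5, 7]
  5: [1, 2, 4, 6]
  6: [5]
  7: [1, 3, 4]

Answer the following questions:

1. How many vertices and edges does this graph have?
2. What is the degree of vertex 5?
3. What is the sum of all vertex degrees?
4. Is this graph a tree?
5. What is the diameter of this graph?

Count: 8 vertices, 8 edges.
Vertex 5 has neighbors [1, 2, 4, 6], degree = 4.
Handshaking lemma: 2 * 8 = 16.
A tree on 8 vertices has 7 edges. This graph has 8 edges (1 extra). Not a tree.
Diameter (longest shortest path) = 4.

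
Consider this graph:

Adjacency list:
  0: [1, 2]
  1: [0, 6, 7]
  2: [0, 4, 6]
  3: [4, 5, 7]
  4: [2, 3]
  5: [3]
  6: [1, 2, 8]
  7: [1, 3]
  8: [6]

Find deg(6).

Vertex 6 has neighbors [1, 2, 8], so deg(6) = 3.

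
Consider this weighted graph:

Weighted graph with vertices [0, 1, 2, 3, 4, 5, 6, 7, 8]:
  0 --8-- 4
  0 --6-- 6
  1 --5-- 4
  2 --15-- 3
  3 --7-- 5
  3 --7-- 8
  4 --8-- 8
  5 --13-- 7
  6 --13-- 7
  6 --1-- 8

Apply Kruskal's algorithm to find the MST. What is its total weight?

Applying Kruskal's algorithm (sort edges by weight, add if no cycle):
  Add (6,8) w=1
  Add (1,4) w=5
  Add (0,6) w=6
  Add (3,8) w=7
  Add (3,5) w=7
  Add (0,4) w=8
  Skip (4,8) w=8 (creates cycle)
  Add (5,7) w=13
  Skip (6,7) w=13 (creates cycle)
  Add (2,3) w=15
MST weight = 62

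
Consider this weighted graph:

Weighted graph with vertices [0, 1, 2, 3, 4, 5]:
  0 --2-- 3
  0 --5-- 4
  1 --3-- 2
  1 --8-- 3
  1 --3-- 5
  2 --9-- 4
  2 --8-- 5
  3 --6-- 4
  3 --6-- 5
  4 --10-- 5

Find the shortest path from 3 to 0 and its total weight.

Using Dijkstra's algorithm from vertex 3:
Shortest path: 3 -> 0
Total weight: 2 = 2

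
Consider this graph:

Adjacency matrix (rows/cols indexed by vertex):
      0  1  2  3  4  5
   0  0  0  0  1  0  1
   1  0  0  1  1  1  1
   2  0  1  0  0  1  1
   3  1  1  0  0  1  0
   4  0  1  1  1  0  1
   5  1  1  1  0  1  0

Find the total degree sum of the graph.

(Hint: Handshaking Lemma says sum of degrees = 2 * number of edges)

Count edges: 10 edges.
By Handshaking Lemma: sum of degrees = 2 * 10 = 20.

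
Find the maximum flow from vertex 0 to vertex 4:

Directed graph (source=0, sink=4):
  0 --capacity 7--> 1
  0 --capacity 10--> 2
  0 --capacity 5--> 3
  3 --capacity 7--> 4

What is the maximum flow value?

Computing max flow:
  Flow on (0->3): 5/5
  Flow on (3->4): 5/7
Maximum flow = 5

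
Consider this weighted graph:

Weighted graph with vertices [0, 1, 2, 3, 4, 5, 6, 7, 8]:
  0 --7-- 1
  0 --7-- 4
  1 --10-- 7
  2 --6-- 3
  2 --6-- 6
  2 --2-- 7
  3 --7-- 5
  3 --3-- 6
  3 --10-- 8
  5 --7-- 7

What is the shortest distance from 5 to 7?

Using Dijkstra's algorithm from vertex 5:
Shortest path: 5 -> 7
Total weight: 7 = 7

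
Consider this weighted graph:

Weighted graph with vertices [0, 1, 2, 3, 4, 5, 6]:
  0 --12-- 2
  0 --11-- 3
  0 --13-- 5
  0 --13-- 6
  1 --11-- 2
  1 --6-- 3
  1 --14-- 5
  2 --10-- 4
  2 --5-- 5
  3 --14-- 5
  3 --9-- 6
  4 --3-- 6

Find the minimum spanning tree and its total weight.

Applying Kruskal's algorithm (sort edges by weight, add if no cycle):
  Add (4,6) w=3
  Add (2,5) w=5
  Add (1,3) w=6
  Add (3,6) w=9
  Add (2,4) w=10
  Add (0,3) w=11
  Skip (1,2) w=11 (creates cycle)
  Skip (0,2) w=12 (creates cycle)
  Skip (0,5) w=13 (creates cycle)
  Skip (0,6) w=13 (creates cycle)
  Skip (1,5) w=14 (creates cycle)
  Skip (3,5) w=14 (creates cycle)
MST weight = 44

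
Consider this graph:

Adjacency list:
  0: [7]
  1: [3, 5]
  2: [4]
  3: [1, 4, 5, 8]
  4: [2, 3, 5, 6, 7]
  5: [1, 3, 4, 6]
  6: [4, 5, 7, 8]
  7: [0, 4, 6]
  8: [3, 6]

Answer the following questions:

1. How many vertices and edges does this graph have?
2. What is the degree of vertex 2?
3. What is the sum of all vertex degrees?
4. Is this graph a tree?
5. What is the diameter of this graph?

Count: 9 vertices, 13 edges.
Vertex 2 has neighbors [4], degree = 1.
Handshaking lemma: 2 * 13 = 26.
A tree on 9 vertices has 8 edges. This graph has 13 edges (5 extra). Not a tree.
Diameter (longest shortest path) = 4.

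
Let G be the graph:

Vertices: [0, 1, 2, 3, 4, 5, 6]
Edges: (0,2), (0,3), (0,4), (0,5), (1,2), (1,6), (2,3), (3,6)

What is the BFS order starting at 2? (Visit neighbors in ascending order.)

BFS from vertex 2 (neighbors processed in ascending order):
Visit order: 2, 0, 1, 3, 4, 5, 6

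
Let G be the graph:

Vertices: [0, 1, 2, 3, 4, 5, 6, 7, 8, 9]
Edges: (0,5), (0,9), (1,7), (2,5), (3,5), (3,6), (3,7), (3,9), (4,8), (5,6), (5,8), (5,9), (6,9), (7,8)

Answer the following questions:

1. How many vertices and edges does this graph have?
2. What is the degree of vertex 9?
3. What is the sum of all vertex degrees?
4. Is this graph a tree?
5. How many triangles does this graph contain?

Count: 10 vertices, 14 edges.
Vertex 9 has neighbors [0, 3, 5, 6], degree = 4.
Handshaking lemma: 2 * 14 = 28.
A tree on 10 vertices has 9 edges. This graph has 14 edges (5 extra). Not a tree.
Number of triangles = 5.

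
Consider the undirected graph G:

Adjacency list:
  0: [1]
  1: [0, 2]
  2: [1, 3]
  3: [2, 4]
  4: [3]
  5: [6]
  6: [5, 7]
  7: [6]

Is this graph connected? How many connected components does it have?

Checking connectivity: the graph has 2 connected component(s).
Components: [[0, 1, 2, 3, 4], [5, 6, 7]]. The graph is NOT connected.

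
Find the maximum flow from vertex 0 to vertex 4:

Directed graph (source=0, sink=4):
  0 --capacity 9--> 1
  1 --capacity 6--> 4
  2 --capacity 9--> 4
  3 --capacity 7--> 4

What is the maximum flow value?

Computing max flow:
  Flow on (0->1): 6/9
  Flow on (1->4): 6/6
Maximum flow = 6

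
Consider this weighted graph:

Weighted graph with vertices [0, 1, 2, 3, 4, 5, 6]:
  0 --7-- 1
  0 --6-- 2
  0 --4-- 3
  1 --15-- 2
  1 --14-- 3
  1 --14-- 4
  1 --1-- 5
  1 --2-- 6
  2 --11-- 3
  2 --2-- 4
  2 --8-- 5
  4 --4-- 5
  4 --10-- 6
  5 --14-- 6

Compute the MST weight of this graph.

Applying Kruskal's algorithm (sort edges by weight, add if no cycle):
  Add (1,5) w=1
  Add (1,6) w=2
  Add (2,4) w=2
  Add (0,3) w=4
  Add (4,5) w=4
  Add (0,2) w=6
  Skip (0,1) w=7 (creates cycle)
  Skip (2,5) w=8 (creates cycle)
  Skip (4,6) w=10 (creates cycle)
  Skip (2,3) w=11 (creates cycle)
  Skip (1,4) w=14 (creates cycle)
  Skip (1,3) w=14 (creates cycle)
  Skip (5,6) w=14 (creates cycle)
  Skip (1,2) w=15 (creates cycle)
MST weight = 19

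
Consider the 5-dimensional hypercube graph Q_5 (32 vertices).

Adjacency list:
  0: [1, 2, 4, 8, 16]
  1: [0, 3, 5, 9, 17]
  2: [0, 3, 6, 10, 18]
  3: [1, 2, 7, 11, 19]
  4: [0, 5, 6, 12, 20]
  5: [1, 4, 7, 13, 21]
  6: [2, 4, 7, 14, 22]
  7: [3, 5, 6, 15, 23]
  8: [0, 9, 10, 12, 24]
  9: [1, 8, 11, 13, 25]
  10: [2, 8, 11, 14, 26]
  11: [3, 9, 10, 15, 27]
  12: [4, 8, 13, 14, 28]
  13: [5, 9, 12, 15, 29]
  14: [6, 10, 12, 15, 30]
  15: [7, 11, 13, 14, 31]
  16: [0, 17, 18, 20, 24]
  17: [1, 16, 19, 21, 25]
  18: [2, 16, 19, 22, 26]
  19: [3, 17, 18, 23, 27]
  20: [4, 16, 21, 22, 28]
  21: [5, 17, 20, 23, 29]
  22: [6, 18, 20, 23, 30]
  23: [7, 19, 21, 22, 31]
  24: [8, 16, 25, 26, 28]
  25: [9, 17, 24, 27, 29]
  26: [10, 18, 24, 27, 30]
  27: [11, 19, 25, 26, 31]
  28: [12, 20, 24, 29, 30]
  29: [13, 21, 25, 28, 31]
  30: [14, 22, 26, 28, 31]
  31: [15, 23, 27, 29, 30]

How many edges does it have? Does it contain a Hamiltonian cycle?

Q_5 has 32 * 5 / 2 = 80 edges.
Q_5 (d >= 2) always has a Hamiltonian cycle: a 5-bit cyclic Gray code visits every vertex exactly once and returns to the start.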